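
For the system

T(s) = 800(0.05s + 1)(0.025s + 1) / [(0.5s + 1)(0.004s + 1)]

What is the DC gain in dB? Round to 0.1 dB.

T(0) = 800 · 1 / 1 = 800
20 log₁₀(800) ≈ 58.06 dB

58.1 dB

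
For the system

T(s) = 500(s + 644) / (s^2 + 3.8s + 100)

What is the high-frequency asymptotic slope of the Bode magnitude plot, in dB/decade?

Each pole contributes −20 dB/decade at high frequency; each zero contributes +20 dB/decade.
Net: 1 zero(s) − 2 pole(s) → -20 dB/decade.

-20 dB/decade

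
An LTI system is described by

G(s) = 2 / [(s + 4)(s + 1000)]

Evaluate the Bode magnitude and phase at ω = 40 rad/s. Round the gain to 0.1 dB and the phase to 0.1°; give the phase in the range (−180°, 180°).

At s = jω = j40:
pole (s+4): 4 + j40 → |·| = √(4²+40²) = √1616 ≈ 40.2, ∠ = arctan(40/4) ≈ 84.29°
pole (s+1000): 1000 + j40 → |·| = √(1000²+40²) = √1001600 ≈ 1000.8, ∠ = arctan(40/1000) ≈ 2.29°
|G| = 2 / 40232 ≈ 4.9712e-05
Gain = 20 log₁₀(4.9712e-05) ≈ -86.07 dB
∠G = 0.00° − 86.58° = -86.58°

-86.1 dB, -86.6°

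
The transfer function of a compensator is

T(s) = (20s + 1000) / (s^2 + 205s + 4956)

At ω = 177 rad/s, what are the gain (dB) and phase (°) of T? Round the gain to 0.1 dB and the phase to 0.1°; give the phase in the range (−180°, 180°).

-21.7 dB, -51.8°

Substitute s = j177:
Numerator: 20(j177) + 1000 = 1000 + j3540
Denominator: (j177)^2 + 205(j177) + 4956 = -26373 + j36285
|N| = √(1000² + 3540²) ≈ 3678.5, ∠N ≈ 74.23°
|D| = √(26373² + 36285²) ≈ 44857, ∠D ≈ 126.01°
|T| = 3678.5 / 44857 ≈ 0.082005
Gain = 20 log₁₀(0.082005) ≈ -21.72 dB
∠T = 74.23° − 126.01° = -51.78°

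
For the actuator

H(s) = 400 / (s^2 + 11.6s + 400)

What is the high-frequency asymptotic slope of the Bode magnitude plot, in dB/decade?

-40 dB/decade

Each pole contributes −20 dB/decade at high frequency; each zero contributes +20 dB/decade.
Net: 0 zero(s) − 2 pole(s) → -40 dB/decade.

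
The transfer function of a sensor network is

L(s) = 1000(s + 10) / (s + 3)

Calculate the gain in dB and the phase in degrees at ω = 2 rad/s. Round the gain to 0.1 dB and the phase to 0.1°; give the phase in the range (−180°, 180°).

69.0 dB, -22.4°

At s = jω = j2:
zero (s+10): 10 + j2 → |·| = √(10²+2²) = √104 ≈ 10.198, ∠ = arctan(2/10) ≈ 11.31°
pole (s+3): 3 + j2 → |·| = √(3²+2²) = √13 ≈ 3.6056, ∠ = arctan(2/3) ≈ 33.69°
|L| = 1000 · 10.198 / 3.6056 ≈ 2828.4
Gain = 20 log₁₀(2828.4) ≈ 69.03 dB
∠L = 11.31° − 33.69° = -22.38°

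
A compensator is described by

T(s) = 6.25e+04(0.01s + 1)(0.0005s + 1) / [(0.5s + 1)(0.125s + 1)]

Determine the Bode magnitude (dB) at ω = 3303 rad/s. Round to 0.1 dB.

15.3 dB

At ω = 3303 rad/s:
zero (1 + j3303·0.01) = 1 + j33.03 → |·| ≈ 33.045, ∠ ≈ 88.27°
zero (1 + j3303·0.0005) = 1 + j1.6515 → |·| ≈ 1.9307, ∠ ≈ 58.80°
pole (1 + j3303·0.5) = 1 + j1651.5 → |·| ≈ 1651.5, ∠ ≈ 89.97°
pole (1 + j3303·0.125) = 1 + j412.875 → |·| ≈ 412.88, ∠ ≈ 89.86°
|T| = 6.25e+04 · 33.045 · 1.9307 / (1651.5 · 412.88) ≈ 5.8479
Gain = 20 log₁₀(5.8479) ≈ 15.34 dB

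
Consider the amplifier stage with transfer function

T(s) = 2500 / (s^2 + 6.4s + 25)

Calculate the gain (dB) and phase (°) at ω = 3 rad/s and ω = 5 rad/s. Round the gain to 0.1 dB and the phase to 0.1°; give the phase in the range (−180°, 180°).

ω = 3: 40.0 dB, -50.2°; ω = 5: 37.9 dB, -90.0°

At s = jω = j3:
quadratic: (j3)² + 6.4·j3 + 25 = 16 + j19.2 → |·| ≈ 24.993, ∠ ≈ 50.19°
|T| = 2500 / 24.993 ≈ 100.03
Gain = 20 log₁₀(100.03) ≈ 40.00 dB
∠T = 0.00° − 50.19° = -50.19°

At s = jω = j5:
quadratic: (j5)² + 6.4·j5 + 25 = 0 + j32 → |·| ≈ 32, ∠ ≈ 90.00°
|T| = 2500 / 32 ≈ 78.125
Gain = 20 log₁₀(78.125) ≈ 37.86 dB
∠T = 0.00° − 90.00° = -90.00°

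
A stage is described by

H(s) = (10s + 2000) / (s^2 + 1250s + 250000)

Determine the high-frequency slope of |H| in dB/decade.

Each pole contributes −20 dB/decade at high frequency; each zero contributes +20 dB/decade.
Net: 1 zero(s) − 2 pole(s) → -20 dB/decade.

-20 dB/decade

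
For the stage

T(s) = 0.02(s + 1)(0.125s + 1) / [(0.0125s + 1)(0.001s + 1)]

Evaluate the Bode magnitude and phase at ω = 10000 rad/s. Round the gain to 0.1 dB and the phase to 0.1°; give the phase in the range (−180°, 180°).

46.0 dB, 6.1°

At ω = 10000 rad/s:
zero (1 + j10000·1) = 1 + j10000 → |·| ≈ 10000, ∠ ≈ 89.99°
zero (1 + j10000·0.125) = 1 + j1250 → |·| ≈ 1250, ∠ ≈ 89.95°
pole (1 + j10000·0.0125) = 1 + j125 → |·| ≈ 125, ∠ ≈ 89.54°
pole (1 + j10000·0.001) = 1 + j10 → |·| ≈ 10.05, ∠ ≈ 84.29°
|T| = 0.02 · 10000 · 1250 / (125 · 10.05) ≈ 199
Gain = 20 log₁₀(199) ≈ 45.98 dB
∠T = (89.99° + 89.95°) − (89.54° + 84.29°) = 6.11°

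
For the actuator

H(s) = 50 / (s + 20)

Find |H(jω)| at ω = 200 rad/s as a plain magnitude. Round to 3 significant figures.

0.249

Substitute s = j200:
Numerator: 50 = 50 + j0
Denominator: (j200) + 20 = 20 + j200
|N| = √(50² + 0²) ≈ 50, ∠N ≈ 0.00°
|D| = √(20² + 200²) ≈ 201, ∠D ≈ 84.29°
|H| = 50 / 201 ≈ 0.24876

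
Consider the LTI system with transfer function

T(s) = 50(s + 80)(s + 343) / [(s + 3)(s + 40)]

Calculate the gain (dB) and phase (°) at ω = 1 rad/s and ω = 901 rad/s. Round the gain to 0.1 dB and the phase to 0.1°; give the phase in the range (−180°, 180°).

ω = 1: 80.7 dB, -19.0°; ω = 901: 34.6 dB, -23.2°

At s = jω = j1:
zero (s+80): 80 + j1 → |·| = √(80²+1²) = √6401 ≈ 80.006, ∠ = arctan(1/80) ≈ 0.72°
zero (s+343): 343 + j1 → |·| = √(343²+1²) = √117650 ≈ 343, ∠ = arctan(1/343) ≈ 0.17°
pole (s+3): 3 + j1 → |·| = √(3²+1²) = √10 ≈ 3.1623, ∠ = arctan(1/3) ≈ 18.43°
pole (s+40): 40 + j1 → |·| = √(40²+1²) = √1601 ≈ 40.012, ∠ = arctan(1/40) ≈ 1.43°
|T| = 50 · 27442 / 126.53 ≈ 10844
Gain = 20 log₁₀(10844) ≈ 80.70 dB
∠T = 0.89° − 19.86° = -18.97°

At s = jω = j901:
zero (s+80): 80 + j901 → |·| = √(80²+901²) = √818201 ≈ 904.54, ∠ = arctan(901/80) ≈ 84.93°
zero (s+343): 343 + j901 → |·| = √(343²+901²) = √929450 ≈ 964.08, ∠ = arctan(901/343) ≈ 69.16°
pole (s+3): 3 + j901 → |·| = √(3²+901²) = √811810 ≈ 901, ∠ = arctan(901/3) ≈ 89.81°
pole (s+40): 40 + j901 → |·| = √(40²+901²) = √813401 ≈ 901.89, ∠ = arctan(901/40) ≈ 87.46°
|T| = 50 · 8.7205e+05 / 8.126e+05 ≈ 53.658
Gain = 20 log₁₀(53.658) ≈ 34.59 dB
∠T = 154.09° − 177.27° = -23.18°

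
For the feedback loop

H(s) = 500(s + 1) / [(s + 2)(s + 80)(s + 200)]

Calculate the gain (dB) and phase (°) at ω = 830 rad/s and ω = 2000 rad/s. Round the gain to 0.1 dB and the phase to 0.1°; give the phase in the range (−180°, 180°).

At s = jω = j830:
zero (s+1): 1 + j830 → |·| = √(1²+830²) = √688901 ≈ 830, ∠ = arctan(830/1) ≈ 89.93°
pole (s+2): 2 + j830 → |·| = √(2²+830²) = √688904 ≈ 830, ∠ = arctan(830/2) ≈ 89.86°
pole (s+80): 80 + j830 → |·| = √(80²+830²) = √695300 ≈ 833.85, ∠ = arctan(830/80) ≈ 84.49°
pole (s+200): 200 + j830 → |·| = √(200²+830²) = √728900 ≈ 853.76, ∠ = arctan(830/200) ≈ 76.45°
|H| = 500 · 830 / 5.9088e+08 ≈ 0.00070234
Gain = 20 log₁₀(0.00070234) ≈ -63.07 dB
∠H = 89.93° − 250.80° = -160.87°

At s = jω = j2000:
zero (s+1): 1 + j2000 → |·| = √(1²+2000²) = √4000001 ≈ 2000, ∠ = arctan(2000/1) ≈ 89.97°
pole (s+2): 2 + j2000 → |·| = √(2²+2000²) = √4000004 ≈ 2000, ∠ = arctan(2000/2) ≈ 89.94°
pole (s+80): 80 + j2000 → |·| = √(80²+2000²) = √4006400 ≈ 2001.6, ∠ = arctan(2000/80) ≈ 87.71°
pole (s+200): 200 + j2000 → |·| = √(200²+2000²) = √4040000 ≈ 2010, ∠ = arctan(2000/200) ≈ 84.29°
|H| = 500 · 2000 / 8.0464e+09 ≈ 0.00012428
Gain = 20 log₁₀(0.00012428) ≈ -78.11 dB
∠H = 89.97° − 261.94° = -171.97°

ω = 830: -63.1 dB, -160.9°; ω = 2000: -78.1 dB, -172.0°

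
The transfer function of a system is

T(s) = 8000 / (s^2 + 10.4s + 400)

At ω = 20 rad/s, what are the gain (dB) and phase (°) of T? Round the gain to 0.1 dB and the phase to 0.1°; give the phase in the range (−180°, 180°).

At s = jω = j20:
quadratic: (j20)² + 10.4·j20 + 400 = 0 + j208 → |·| ≈ 208, ∠ ≈ 90.00°
|T| = 8000 / 208 ≈ 38.462
Gain = 20 log₁₀(38.462) ≈ 31.70 dB
∠T = 0.00° − 90.00° = -90.00°

31.7 dB, -90.0°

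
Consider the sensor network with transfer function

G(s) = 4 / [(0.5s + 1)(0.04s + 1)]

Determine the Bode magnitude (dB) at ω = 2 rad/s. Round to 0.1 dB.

9.0 dB

At ω = 2 rad/s:
pole (1 + j2·0.5) = 1 + j1 → |·| ≈ 1.4142, ∠ ≈ 45.00°
pole (1 + j2·0.04) = 1 + j0.08 → |·| ≈ 1.0032, ∠ ≈ 4.57°
|G| = 4 · 1 / (1.4142 · 1.0032) ≈ 2.8194
Gain = 20 log₁₀(2.8194) ≈ 9.00 dB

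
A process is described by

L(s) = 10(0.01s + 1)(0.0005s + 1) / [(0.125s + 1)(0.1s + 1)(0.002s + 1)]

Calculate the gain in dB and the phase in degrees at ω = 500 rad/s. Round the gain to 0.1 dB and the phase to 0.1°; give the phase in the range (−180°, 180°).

-38.5 dB, -130.2°

At ω = 500 rad/s:
zero (1 + j500·0.01) = 1 + j5 → |·| ≈ 5.099, ∠ ≈ 78.69°
zero (1 + j500·0.0005) = 1 + j0.25 → |·| ≈ 1.0308, ∠ ≈ 14.04°
pole (1 + j500·0.125) = 1 + j62.5 → |·| ≈ 62.508, ∠ ≈ 89.08°
pole (1 + j500·0.1) = 1 + j50 → |·| ≈ 50.01, ∠ ≈ 88.85°
pole (1 + j500·0.002) = 1 + j1 → |·| ≈ 1.4142, ∠ ≈ 45.00°
|L| = 10 · 5.099 · 1.0308 / (62.508 · 50.01 · 1.4142) ≈ 0.011889
Gain = 20 log₁₀(0.011889) ≈ -38.50 dB
∠L = (78.69° + 14.04°) − (89.08° + 88.85° + 45.00°) = -130.20°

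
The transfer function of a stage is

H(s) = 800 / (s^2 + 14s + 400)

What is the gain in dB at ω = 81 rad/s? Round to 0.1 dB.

-17.9 dB

At s = jω = j81:
quadratic: (j81)² + 14·j81 + 400 = -6161 + j1134 → |·| ≈ 6264.5, ∠ ≈ 169.57°
|H| = 800 / 6264.5 ≈ 0.1277
Gain = 20 log₁₀(0.1277) ≈ -17.88 dB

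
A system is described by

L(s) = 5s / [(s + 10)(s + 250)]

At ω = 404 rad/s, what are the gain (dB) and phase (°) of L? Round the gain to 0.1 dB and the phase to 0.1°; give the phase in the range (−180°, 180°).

At s = jω = j404:
zero at origin: s = j404 → |·| = 404, ∠ = 90.00°
pole (s+10): 10 + j404 → |·| = √(10²+404²) = √163316 ≈ 404.12, ∠ = arctan(404/10) ≈ 88.58°
pole (s+250): 250 + j404 → |·| = √(250²+404²) = √225716 ≈ 475.1, ∠ = arctan(404/250) ≈ 58.25°
|L| = 5 · 404 / 1.92e+05 ≈ 0.010521
Gain = 20 log₁₀(0.010521) ≈ -39.56 dB
∠L = 90.00° − 146.83° = -56.83°

-39.6 dB, -56.8°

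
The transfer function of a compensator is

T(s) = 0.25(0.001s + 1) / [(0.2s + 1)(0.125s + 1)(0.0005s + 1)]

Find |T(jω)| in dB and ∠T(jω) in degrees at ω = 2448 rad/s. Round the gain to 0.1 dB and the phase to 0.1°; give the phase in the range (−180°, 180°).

At ω = 2448 rad/s:
zero (1 + j2448·0.001) = 1 + j2.448 → |·| ≈ 2.6444, ∠ ≈ 67.78°
pole (1 + j2448·0.2) = 1 + j489.6 → |·| ≈ 489.6, ∠ ≈ 89.88°
pole (1 + j2448·0.125) = 1 + j306 → |·| ≈ 306, ∠ ≈ 89.81°
pole (1 + j2448·0.0005) = 1 + j1.224 → |·| ≈ 1.5806, ∠ ≈ 50.75°
|T| = 0.25 · 2.6444 / (489.6 · 306 · 1.5806) ≈ 2.7918e-06
Gain = 20 log₁₀(2.7918e-06) ≈ -111.08 dB
∠T = (67.78°) − (89.88° + 89.81° + 50.75°) = -162.66°

-111.1 dB, -162.7°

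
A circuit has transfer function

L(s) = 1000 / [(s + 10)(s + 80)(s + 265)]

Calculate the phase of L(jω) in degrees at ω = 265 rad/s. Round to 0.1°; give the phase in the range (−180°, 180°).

154.0°

At s = jω = j265:
pole (s+10): 10 + j265 → |·| = √(10²+265²) = √70325 ≈ 265.19, ∠ = arctan(265/10) ≈ 87.84°
pole (s+80): 80 + j265 → |·| = √(80²+265²) = √76625 ≈ 276.81, ∠ = arctan(265/80) ≈ 73.20°
pole (s+265): 265 + j265 → |·| = √(265²+265²) = √140450 ≈ 374.77, ∠ = arctan(265/265) ≈ 45.00°
∠L = 0.00° − 206.04° = -206.04° ≡ 153.96° (principal value)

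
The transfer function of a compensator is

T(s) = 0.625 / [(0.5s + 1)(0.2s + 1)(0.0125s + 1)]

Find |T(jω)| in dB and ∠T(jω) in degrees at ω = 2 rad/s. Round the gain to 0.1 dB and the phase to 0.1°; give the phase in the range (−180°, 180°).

At ω = 2 rad/s:
pole (1 + j2·0.5) = 1 + j1 → |·| ≈ 1.4142, ∠ ≈ 45.00°
pole (1 + j2·0.2) = 1 + j0.4 → |·| ≈ 1.077, ∠ ≈ 21.80°
pole (1 + j2·0.0125) = 1 + j0.025 → |·| ≈ 1.0003, ∠ ≈ 1.43°
|T| = 0.625 · 1 / (1.4142 · 1.077 · 1.0003) ≈ 0.41023
Gain = 20 log₁₀(0.41023) ≈ -7.74 dB
∠T = (0°) − (45.00° + 21.80° + 1.43°) = -68.23°

-7.7 dB, -68.2°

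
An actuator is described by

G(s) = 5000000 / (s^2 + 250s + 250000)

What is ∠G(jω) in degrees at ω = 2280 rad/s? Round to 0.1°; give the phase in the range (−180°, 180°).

-173.4°

At s = jω = j2280:
quadratic: (j2280)² + 250·j2280 + 250000 = -4948400 + j570000 → |·| ≈ 4.9811e+06, ∠ ≈ 173.43°
∠G = 0.00° − 173.43° = -173.43°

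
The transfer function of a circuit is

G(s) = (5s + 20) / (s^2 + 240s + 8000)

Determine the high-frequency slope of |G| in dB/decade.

Each pole contributes −20 dB/decade at high frequency; each zero contributes +20 dB/decade.
Net: 1 zero(s) − 2 pole(s) → -20 dB/decade.

-20 dB/decade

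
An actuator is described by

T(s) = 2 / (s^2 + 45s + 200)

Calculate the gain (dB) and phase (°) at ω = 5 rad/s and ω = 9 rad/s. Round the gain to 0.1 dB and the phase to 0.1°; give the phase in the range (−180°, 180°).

ω = 5: -43.1 dB, -52.1°; ω = 9: -46.5 dB, -73.6°

Substitute s = j5:
Numerator: 2 = 2 + j0
Denominator: (j5)^2 + 45(j5) + 200 = 175 + j225
|N| = √(2² + 0²) ≈ 2, ∠N ≈ 0.00°
|D| = √(175² + 225²) ≈ 285.04, ∠D ≈ 52.13°
|T| = 2 / 285.04 ≈ 0.0070166
Gain = 20 log₁₀(0.0070166) ≈ -43.08 dB
∠T = 0.00° − 52.13° = -52.13°

Substitute s = j9:
Numerator: 2 = 2 + j0
Denominator: (j9)^2 + 45(j9) + 200 = 119 + j405
|N| = √(2² + 0²) ≈ 2, ∠N ≈ 0.00°
|D| = √(119² + 405²) ≈ 422.12, ∠D ≈ 73.63°
|T| = 2 / 422.12 ≈ 0.004738
Gain = 20 log₁₀(0.004738) ≈ -46.49 dB
∠T = 0.00° − 73.63° = -73.63°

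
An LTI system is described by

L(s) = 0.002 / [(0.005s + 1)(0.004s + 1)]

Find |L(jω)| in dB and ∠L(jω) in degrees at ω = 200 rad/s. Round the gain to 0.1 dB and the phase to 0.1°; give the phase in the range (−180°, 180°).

-59.1 dB, -83.7°

At ω = 200 rad/s:
pole (1 + j200·0.005) = 1 + j1 → |·| ≈ 1.4142, ∠ ≈ 45.00°
pole (1 + j200·0.004) = 1 + j0.8 → |·| ≈ 1.2806, ∠ ≈ 38.66°
|L| = 0.002 · 1 / (1.4142 · 1.2806) ≈ 0.0011043
Gain = 20 log₁₀(0.0011043) ≈ -59.14 dB
∠L = (0°) − (45.00° + 38.66°) = -83.66°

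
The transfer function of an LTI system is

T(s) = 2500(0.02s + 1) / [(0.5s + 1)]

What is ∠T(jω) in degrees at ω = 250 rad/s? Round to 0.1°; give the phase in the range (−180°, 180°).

At ω = 250 rad/s:
zero (1 + j250·0.02) = 1 + j5 → |·| ≈ 5.099, ∠ ≈ 78.69°
pole (1 + j250·0.5) = 1 + j125 → |·| ≈ 125, ∠ ≈ 89.54°
∠T = (78.69°) − (89.54°) = -10.85°

-10.9°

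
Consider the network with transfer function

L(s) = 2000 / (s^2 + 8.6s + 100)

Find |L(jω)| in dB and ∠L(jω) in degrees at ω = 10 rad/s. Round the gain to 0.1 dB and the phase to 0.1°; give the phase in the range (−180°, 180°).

At s = jω = j10:
quadratic: (j10)² + 8.6·j10 + 100 = 0 + j86 → |·| ≈ 86, ∠ ≈ 90.00°
|L| = 2000 / 86 ≈ 23.256
Gain = 20 log₁₀(23.256) ≈ 27.33 dB
∠L = 0.00° − 90.00° = -90.00°

27.3 dB, -90.0°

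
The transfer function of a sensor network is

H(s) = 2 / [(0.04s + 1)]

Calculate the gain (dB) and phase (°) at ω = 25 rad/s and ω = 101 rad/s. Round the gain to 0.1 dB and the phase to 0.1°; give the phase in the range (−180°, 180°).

At ω = 25 rad/s:
pole (1 + j25·0.04) = 1 + j1 → |·| ≈ 1.4142, ∠ ≈ 45.00°
|H| = 2 · 1 / (1.4142) ≈ 1.4142
Gain = 20 log₁₀(1.4142) ≈ 3.01 dB
∠H = (0°) − (45.00°) = -45.00°

At ω = 101 rad/s:
pole (1 + j101·0.04) = 1 + j4.04 → |·| ≈ 4.1619, ∠ ≈ 76.10°
|H| = 2 · 1 / (4.1619) ≈ 0.48055
Gain = 20 log₁₀(0.48055) ≈ -6.37 dB
∠H = (0°) − (76.10°) = -76.10°

ω = 25: 3.0 dB, -45.0°; ω = 101: -6.4 dB, -76.1°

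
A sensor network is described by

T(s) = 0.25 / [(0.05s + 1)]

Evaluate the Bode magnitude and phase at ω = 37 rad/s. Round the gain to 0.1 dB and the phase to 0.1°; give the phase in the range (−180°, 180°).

-18.5 dB, -61.6°

At ω = 37 rad/s:
pole (1 + j37·0.05) = 1 + j1.85 → |·| ≈ 2.103, ∠ ≈ 61.61°
|T| = 0.25 · 1 / (2.103) ≈ 0.11888
Gain = 20 log₁₀(0.11888) ≈ -18.50 dB
∠T = (0°) − (61.61°) = -61.61°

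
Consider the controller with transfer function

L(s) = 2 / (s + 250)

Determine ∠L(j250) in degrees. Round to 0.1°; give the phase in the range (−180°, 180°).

-45.0°

Substitute s = j250:
Numerator: 2 = 2 + j0
Denominator: (j250) + 250 = 250 + j250
|N| = √(2² + 0²) ≈ 2, ∠N ≈ 0.00°
|D| = √(250² + 250²) ≈ 353.55, ∠D ≈ 45.00°
∠L = 0.00° − 45.00° = -45.00°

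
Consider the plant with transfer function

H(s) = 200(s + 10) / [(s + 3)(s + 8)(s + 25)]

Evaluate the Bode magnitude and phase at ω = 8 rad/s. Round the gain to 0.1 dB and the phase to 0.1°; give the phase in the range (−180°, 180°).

At s = jω = j8:
zero (s+10): 10 + j8 → |·| = √(10²+8²) = √164 ≈ 12.806, ∠ = arctan(8/10) ≈ 38.66°
pole (s+3): 3 + j8 → |·| = √(3²+8²) = √73 ≈ 8.544, ∠ = arctan(8/3) ≈ 69.44°
pole (s+8): 8 + j8 → |·| = √(8²+8²) = √128 ≈ 11.314, ∠ = arctan(8/8) ≈ 45.00°
pole (s+25): 25 + j8 → |·| = √(25²+8²) = √689 ≈ 26.249, ∠ = arctan(8/25) ≈ 17.74°
|H| = 200 · 12.806 / 2537.4 ≈ 1.0094
Gain = 20 log₁₀(1.0094) ≈ 0.08 dB
∠H = 38.66° − 132.18° = -93.52°

0.1 dB, -93.5°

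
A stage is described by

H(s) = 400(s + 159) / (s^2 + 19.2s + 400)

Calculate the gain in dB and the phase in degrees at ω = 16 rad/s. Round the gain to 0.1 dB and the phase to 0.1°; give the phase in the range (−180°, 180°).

45.5 dB, -59.1°

At s = jω = j16:
zero (s+159): 159 + j16 → |·| = √(159²+16²) = √25537 ≈ 159.8, ∠ = arctan(16/159) ≈ 5.75°
quadratic: (j16)² + 19.2·j16 + 400 = 144 + j307.2 → |·| ≈ 339.28, ∠ ≈ 64.89°
|H| = 400 · 159.8 / 339.28 ≈ 188.4
Gain = 20 log₁₀(188.4) ≈ 45.50 dB
∠H = 5.75° − 64.89° = -59.14°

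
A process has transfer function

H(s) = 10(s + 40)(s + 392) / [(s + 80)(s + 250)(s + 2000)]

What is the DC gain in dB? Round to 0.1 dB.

H(0) = 10·40·392 / (80·250·2000) = 0.00392
20 log₁₀(0.00392) ≈ -48.13 dB

-48.1 dB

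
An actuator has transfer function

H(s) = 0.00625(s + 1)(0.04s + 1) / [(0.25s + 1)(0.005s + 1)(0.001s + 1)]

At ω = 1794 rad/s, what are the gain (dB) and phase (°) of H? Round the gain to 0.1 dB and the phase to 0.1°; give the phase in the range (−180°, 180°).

-20.3 dB, -55.2°

At ω = 1794 rad/s:
zero (1 + j1794·1) = 1 + j1794 → |·| ≈ 1794, ∠ ≈ 89.97°
zero (1 + j1794·0.04) = 1 + j71.76 → |·| ≈ 71.767, ∠ ≈ 89.20°
pole (1 + j1794·0.25) = 1 + j448.5 → |·| ≈ 448.5, ∠ ≈ 89.87°
pole (1 + j1794·0.005) = 1 + j8.97 → |·| ≈ 9.0256, ∠ ≈ 83.64°
pole (1 + j1794·0.001) = 1 + j1.794 → |·| ≈ 2.0539, ∠ ≈ 60.86°
|H| = 0.00625 · 1794 · 71.767 / (448.5 · 9.0256 · 2.0539) ≈ 0.096785
Gain = 20 log₁₀(0.096785) ≈ -20.28 dB
∠H = (89.97° + 89.20°) − (89.87° + 83.64° + 60.86°) = -55.20°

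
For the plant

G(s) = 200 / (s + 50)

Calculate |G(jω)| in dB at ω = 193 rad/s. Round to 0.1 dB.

Substitute s = j193:
Numerator: 200 = 200 + j0
Denominator: (j193) + 50 = 50 + j193
|N| = √(200² + 0²) ≈ 200, ∠N ≈ 0.00°
|D| = √(50² + 193²) ≈ 199.37, ∠D ≈ 75.48°
|G| = 200 / 199.37 ≈ 1.0032
Gain = 20 log₁₀(1.0032) ≈ 0.03 dB

0.0 dB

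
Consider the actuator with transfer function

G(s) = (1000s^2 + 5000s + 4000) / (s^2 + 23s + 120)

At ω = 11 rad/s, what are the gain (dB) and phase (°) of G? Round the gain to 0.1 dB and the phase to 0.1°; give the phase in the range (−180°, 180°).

Substitute s = j11:
Numerator: 1000(j11)^2 + 5000(j11) + 4000 = -117000 + j55000
Denominator: (j11)^2 + 23(j11) + 120 = -1 + j253
|N| = √(117000² + 55000²) ≈ 1.2928e+05, ∠N ≈ 154.82°
|D| = √(1² + 253²) ≈ 253, ∠D ≈ 90.23°
|G| = 1.2928e+05 / 253 ≈ 510.99
Gain = 20 log₁₀(510.99) ≈ 54.17 dB
∠G = 154.82° − 90.23° = 64.59°

54.2 dB, 64.6°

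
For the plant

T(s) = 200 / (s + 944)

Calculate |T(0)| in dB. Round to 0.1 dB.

T(0) = 200 / (944) ≈ 0.21186
20 log₁₀(0.21186) ≈ -13.48 dB

-13.5 dB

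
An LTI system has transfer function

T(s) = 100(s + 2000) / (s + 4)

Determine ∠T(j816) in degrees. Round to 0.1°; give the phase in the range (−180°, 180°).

-67.5°

At s = jω = j816:
zero (s+2000): 2000 + j816 → |·| = √(2000²+816²) = √4665856 ≈ 2160.1, ∠ = arctan(816/2000) ≈ 22.20°
pole (s+4): 4 + j816 → |·| = √(4²+816²) = √665872 ≈ 816.01, ∠ = arctan(816/4) ≈ 89.72°
∠T = 22.20° − 89.72° = -67.52°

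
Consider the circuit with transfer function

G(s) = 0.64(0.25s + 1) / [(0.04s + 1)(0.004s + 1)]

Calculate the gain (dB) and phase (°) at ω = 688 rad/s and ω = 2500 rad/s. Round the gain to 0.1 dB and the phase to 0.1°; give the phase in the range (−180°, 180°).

ω = 688: 2.7 dB, -68.3°; ω = 2500: -8.0 dB, -83.8°

At ω = 688 rad/s:
zero (1 + j688·0.25) = 1 + j172 → |·| ≈ 172, ∠ ≈ 89.67°
pole (1 + j688·0.04) = 1 + j27.52 → |·| ≈ 27.538, ∠ ≈ 87.92°
pole (1 + j688·0.004) = 1 + j2.752 → |·| ≈ 2.9281, ∠ ≈ 70.03°
|G| = 0.64 · 172 / (27.538 · 2.9281) ≈ 1.3652
Gain = 20 log₁₀(1.3652) ≈ 2.70 dB
∠G = (89.67°) − (87.92° + 70.03°) = -68.28°

At ω = 2500 rad/s:
zero (1 + j2500·0.25) = 1 + j625 → |·| ≈ 625, ∠ ≈ 89.91°
pole (1 + j2500·0.04) = 1 + j100 → |·| ≈ 100, ∠ ≈ 89.43°
pole (1 + j2500·0.004) = 1 + j10 → |·| ≈ 10.05, ∠ ≈ 84.29°
|G| = 0.64 · 625 / (100 · 10.05) ≈ 0.39801
Gain = 20 log₁₀(0.39801) ≈ -8.00 dB
∠G = (89.91°) − (89.43° + 84.29°) = -83.81°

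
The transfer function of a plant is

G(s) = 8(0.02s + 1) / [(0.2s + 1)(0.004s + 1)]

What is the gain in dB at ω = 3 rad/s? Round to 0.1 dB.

At ω = 3 rad/s:
zero (1 + j3·0.02) = 1 + j0.06 → |·| ≈ 1.0018, ∠ ≈ 3.43°
pole (1 + j3·0.2) = 1 + j0.6 → |·| ≈ 1.1662, ∠ ≈ 30.96°
pole (1 + j3·0.004) = 1 + j0.012 → |·| ≈ 1.0001, ∠ ≈ 0.69°
|G| = 8 · 1.0018 / (1.1662 · 1.0001) ≈ 6.8715
Gain = 20 log₁₀(6.8715) ≈ 16.74 dB

16.7 dB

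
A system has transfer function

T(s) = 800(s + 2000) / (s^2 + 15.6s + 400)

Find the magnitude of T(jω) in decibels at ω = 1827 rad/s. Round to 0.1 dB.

-3.8 dB

At s = jω = j1827:
zero (s+2000): 2000 + j1827 → |·| = √(2000²+1827²) = √7337929 ≈ 2708.9, ∠ = arctan(1827/2000) ≈ 42.41°
quadratic: (j1827)² + 15.6·j1827 + 400 = -3337529 + j28501.2 → |·| ≈ 3.3377e+06, ∠ ≈ 179.51°
|T| = 800 · 2708.9 / 3.3377e+06 ≈ 0.64929
Gain = 20 log₁₀(0.64929) ≈ -3.75 dB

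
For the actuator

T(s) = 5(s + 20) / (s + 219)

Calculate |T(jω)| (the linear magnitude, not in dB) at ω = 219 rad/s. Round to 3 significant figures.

3.55

At s = jω = j219:
zero (s+20): 20 + j219 → |·| = √(20²+219²) = √48361 ≈ 219.91, ∠ = arctan(219/20) ≈ 84.78°
pole (s+219): 219 + j219 → |·| = √(219²+219²) = √95922 ≈ 309.71, ∠ = arctan(219/219) ≈ 45.00°
|T| = 5 · 219.91 / 309.71 ≈ 3.5503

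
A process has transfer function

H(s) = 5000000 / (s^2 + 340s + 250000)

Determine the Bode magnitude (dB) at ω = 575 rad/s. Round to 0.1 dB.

27.5 dB

At s = jω = j575:
quadratic: (j575)² + 340·j575 + 250000 = -80625 + j195500 → |·| ≈ 2.1147e+05, ∠ ≈ 112.41°
|H| = 5000000 / 2.1147e+05 ≈ 23.644
Gain = 20 log₁₀(23.644) ≈ 27.47 dB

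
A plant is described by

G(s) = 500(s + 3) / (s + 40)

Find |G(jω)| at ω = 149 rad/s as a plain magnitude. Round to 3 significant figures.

483

At s = jω = j149:
zero (s+3): 3 + j149 → |·| = √(3²+149²) = √22210 ≈ 149.03, ∠ = arctan(149/3) ≈ 88.85°
pole (s+40): 40 + j149 → |·| = √(40²+149²) = √23801 ≈ 154.28, ∠ = arctan(149/40) ≈ 74.97°
|G| = 500 · 149.03 / 154.28 ≈ 482.99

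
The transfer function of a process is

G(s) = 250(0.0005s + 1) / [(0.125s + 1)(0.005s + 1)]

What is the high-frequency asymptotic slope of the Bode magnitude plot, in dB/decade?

Each pole contributes −20 dB/decade at high frequency; each zero contributes +20 dB/decade.
Net: 1 zero(s) − 2 pole(s) → -20 dB/decade.

-20 dB/decade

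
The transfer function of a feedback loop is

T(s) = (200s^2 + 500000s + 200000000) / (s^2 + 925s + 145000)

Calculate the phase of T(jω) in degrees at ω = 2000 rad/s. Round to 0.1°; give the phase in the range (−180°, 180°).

-33.4°

Substitute s = j2000:
Numerator: 200(j2000)^2 + 500000(j2000) + 200000000 = -600000000 + j1000000000
Denominator: (j2000)^2 + 925(j2000) + 145000 = -3855000 + j1850000
|N| = √(600000000² + 1000000000²) ≈ 1.1662e+09, ∠N ≈ 120.96°
|D| = √(3855000² + 1850000²) ≈ 4.2759e+06, ∠D ≈ 154.36°
∠T = 120.96° − 154.36° = -33.40°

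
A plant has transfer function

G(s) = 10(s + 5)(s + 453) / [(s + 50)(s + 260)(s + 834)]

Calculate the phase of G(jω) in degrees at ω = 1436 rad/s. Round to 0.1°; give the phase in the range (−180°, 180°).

At s = jω = j1436:
zero (s+5): 5 + j1436 → |·| = √(5²+1436²) = √2062121 ≈ 1436, ∠ = arctan(1436/5) ≈ 89.80°
zero (s+453): 453 + j1436 → |·| = √(453²+1436²) = √2267305 ≈ 1505.8, ∠ = arctan(1436/453) ≈ 72.49°
pole (s+50): 50 + j1436 → |·| = √(50²+1436²) = √2064596 ≈ 1436.9, ∠ = arctan(1436/50) ≈ 88.01°
pole (s+260): 260 + j1436 → |·| = √(260²+1436²) = √2129696 ≈ 1459.3, ∠ = arctan(1436/260) ≈ 79.74°
pole (s+834): 834 + j1436 → |·| = √(834²+1436²) = √2757652 ≈ 1660.6, ∠ = arctan(1436/834) ≈ 59.85°
∠G = 162.29° − 227.60° = -65.31°

-65.3°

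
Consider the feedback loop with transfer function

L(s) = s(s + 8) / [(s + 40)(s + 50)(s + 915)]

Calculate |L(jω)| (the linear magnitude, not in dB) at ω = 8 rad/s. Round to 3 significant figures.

4.79e-05

At s = jω = j8:
zero (s+8): 8 + j8 → |·| = √(8²+8²) = √128 ≈ 11.314, ∠ = arctan(8/8) ≈ 45.00°
zero at origin: s = j8 → |·| = 8, ∠ = 90.00°
pole (s+40): 40 + j8 → |·| = √(40²+8²) = √1664 ≈ 40.792, ∠ = arctan(8/40) ≈ 11.31°
pole (s+50): 50 + j8 → |·| = √(50²+8²) = √2564 ≈ 50.636, ∠ = arctan(8/50) ≈ 9.09°
pole (s+915): 915 + j8 → |·| = √(915²+8²) = √837289 ≈ 915.03, ∠ = arctan(8/915) ≈ 0.50°
|L| = 1 · 90.512 / 1.89e+06 ≈ 4.789e-05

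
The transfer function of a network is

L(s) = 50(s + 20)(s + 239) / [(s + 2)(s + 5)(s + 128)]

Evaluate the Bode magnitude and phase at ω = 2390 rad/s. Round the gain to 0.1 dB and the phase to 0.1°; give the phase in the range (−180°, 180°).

-33.6 dB, -93.0°

At s = jω = j2390:
zero (s+20): 20 + j2390 → |·| = √(20²+2390²) = √5712500 ≈ 2390.1, ∠ = arctan(2390/20) ≈ 89.52°
zero (s+239): 239 + j2390 → |·| = √(239²+2390²) = √5769221 ≈ 2401.9, ∠ = arctan(2390/239) ≈ 84.29°
pole (s+2): 2 + j2390 → |·| = √(2²+2390²) = √5712104 ≈ 2390, ∠ = arctan(2390/2) ≈ 89.95°
pole (s+5): 5 + j2390 → |·| = √(5²+2390²) = √5712125 ≈ 2390, ∠ = arctan(2390/5) ≈ 89.88°
pole (s+128): 128 + j2390 → |·| = √(128²+2390²) = √5728484 ≈ 2393.4, ∠ = arctan(2390/128) ≈ 86.93°
|L| = 50 · 5.7408e+06 / 1.3671e+10 ≈ 0.020996
Gain = 20 log₁₀(0.020996) ≈ -33.56 dB
∠L = 173.81° − 266.76° = -92.95°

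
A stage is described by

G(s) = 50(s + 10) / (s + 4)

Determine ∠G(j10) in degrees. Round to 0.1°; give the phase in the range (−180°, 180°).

-23.2°

At s = jω = j10:
zero (s+10): 10 + j10 → |·| = √(10²+10²) = √200 ≈ 14.142, ∠ = arctan(10/10) ≈ 45.00°
pole (s+4): 4 + j10 → |·| = √(4²+10²) = √116 ≈ 10.77, ∠ = arctan(10/4) ≈ 68.20°
∠G = 45.00° − 68.20° = -23.20°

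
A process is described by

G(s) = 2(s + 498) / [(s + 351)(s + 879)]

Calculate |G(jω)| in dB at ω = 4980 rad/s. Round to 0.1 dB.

At s = jω = j4980:
zero (s+498): 498 + j4980 → |·| = √(498²+4980²) = √25048404 ≈ 5004.8, ∠ = arctan(4980/498) ≈ 84.29°
pole (s+351): 351 + j4980 → |·| = √(351²+4980²) = √24923601 ≈ 4992.4, ∠ = arctan(4980/351) ≈ 85.97°
pole (s+879): 879 + j4980 → |·| = √(879²+4980²) = √25573041 ≈ 5057, ∠ = arctan(4980/879) ≈ 79.99°
|G| = 2 · 5004.8 / 2.5247e+07 ≈ 0.00039647
Gain = 20 log₁₀(0.00039647) ≈ -68.04 dB

-68.0 dB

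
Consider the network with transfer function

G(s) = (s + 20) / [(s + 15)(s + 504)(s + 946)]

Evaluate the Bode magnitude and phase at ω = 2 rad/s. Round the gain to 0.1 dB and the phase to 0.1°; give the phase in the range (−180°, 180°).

At s = jω = j2:
zero (s+20): 20 + j2 → |·| = √(20²+2²) = √404 ≈ 20.1, ∠ = arctan(2/20) ≈ 5.71°
pole (s+15): 15 + j2 → |·| = √(15²+2²) = √229 ≈ 15.133, ∠ = arctan(2/15) ≈ 7.59°
pole (s+504): 504 + j2 → |·| = √(504²+2²) = √254020 ≈ 504, ∠ = arctan(2/504) ≈ 0.23°
pole (s+946): 946 + j2 → |·| = √(946²+2²) = √894920 ≈ 946, ∠ = arctan(2/946) ≈ 0.12°
|G| = 1 · 20.1 / 7.2152e+06 ≈ 2.7858e-06
Gain = 20 log₁₀(2.7858e-06) ≈ -111.10 dB
∠G = 5.71° − 7.94° = -2.23°

-111.1 dB, -2.2°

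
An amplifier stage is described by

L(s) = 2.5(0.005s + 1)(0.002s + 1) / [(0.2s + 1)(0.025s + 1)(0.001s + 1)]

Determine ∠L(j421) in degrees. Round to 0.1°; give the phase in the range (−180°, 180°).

-92.0°

At ω = 421 rad/s:
zero (1 + j421·0.005) = 1 + j2.105 → |·| ≈ 2.3305, ∠ ≈ 64.59°
zero (1 + j421·0.002) = 1 + j0.842 → |·| ≈ 1.3073, ∠ ≈ 40.10°
pole (1 + j421·0.2) = 1 + j84.2 → |·| ≈ 84.206, ∠ ≈ 89.32°
pole (1 + j421·0.025) = 1 + j10.525 → |·| ≈ 10.572, ∠ ≈ 84.57°
pole (1 + j421·0.001) = 1 + j0.421 → |·| ≈ 1.085, ∠ ≈ 22.83°
∠L = (64.59° + 40.10°) − (89.32° + 84.57° + 22.83°) = -92.03°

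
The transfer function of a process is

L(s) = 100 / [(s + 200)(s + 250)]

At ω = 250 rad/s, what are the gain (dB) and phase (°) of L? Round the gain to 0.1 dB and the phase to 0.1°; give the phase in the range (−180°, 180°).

-61.1 dB, -96.3°

At s = jω = j250:
pole (s+200): 200 + j250 → |·| = √(200²+250²) = √102500 ≈ 320.16, ∠ = arctan(250/200) ≈ 51.34°
pole (s+250): 250 + j250 → |·| = √(250²+250²) = √125000 ≈ 353.55, ∠ = arctan(250/250) ≈ 45.00°
|L| = 100 / 1.1319e+05 ≈ 0.00088347
Gain = 20 log₁₀(0.00088347) ≈ -61.08 dB
∠L = 0.00° − 96.34° = -96.34°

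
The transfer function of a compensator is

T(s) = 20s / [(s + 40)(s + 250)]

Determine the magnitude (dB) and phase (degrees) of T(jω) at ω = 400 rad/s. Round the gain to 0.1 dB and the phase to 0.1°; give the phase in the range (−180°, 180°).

At s = jω = j400:
zero at origin: s = j400 → |·| = 400, ∠ = 90.00°
pole (s+40): 40 + j400 → |·| = √(40²+400²) = √161600 ≈ 402, ∠ = arctan(400/40) ≈ 84.29°
pole (s+250): 250 + j400 → |·| = √(250²+400²) = √222500 ≈ 471.7, ∠ = arctan(400/250) ≈ 57.99°
|T| = 20 · 400 / 1.8962e+05 ≈ 0.04219
Gain = 20 log₁₀(0.04219) ≈ -27.50 dB
∠T = 90.00° − 142.28° = -52.28°

-27.5 dB, -52.3°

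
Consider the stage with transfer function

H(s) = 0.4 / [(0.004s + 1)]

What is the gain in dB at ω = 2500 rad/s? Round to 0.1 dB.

At ω = 2500 rad/s:
pole (1 + j2500·0.004) = 1 + j10 → |·| ≈ 10.05, ∠ ≈ 84.29°
|H| = 0.4 · 1 / (10.05) ≈ 0.039801
Gain = 20 log₁₀(0.039801) ≈ -28.00 dB

-28.0 dB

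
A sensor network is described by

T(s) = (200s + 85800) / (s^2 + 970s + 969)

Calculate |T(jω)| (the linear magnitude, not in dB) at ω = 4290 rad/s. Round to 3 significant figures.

0.0457

Substitute s = j4290:
Numerator: 200(j4290) + 85800 = 85800 + j858000
Denominator: (j4290)^2 + 970(j4290) + 969 = -18403131 + j4161300
|N| = √(85800² + 858000²) ≈ 8.6228e+05, ∠N ≈ 84.29°
|D| = √(18403131² + 4161300²) ≈ 1.8868e+07, ∠D ≈ 167.26°
|T| = 8.6228e+05 / 1.8868e+07 ≈ 0.045701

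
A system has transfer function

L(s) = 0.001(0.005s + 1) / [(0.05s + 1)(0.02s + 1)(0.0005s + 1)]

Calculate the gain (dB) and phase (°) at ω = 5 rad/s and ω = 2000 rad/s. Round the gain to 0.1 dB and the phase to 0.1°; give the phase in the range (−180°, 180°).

At ω = 5 rad/s:
zero (1 + j5·0.005) = 1 + j0.025 → |·| ≈ 1.0003, ∠ ≈ 1.43°
pole (1 + j5·0.05) = 1 + j0.25 → |·| ≈ 1.0308, ∠ ≈ 14.04°
pole (1 + j5·0.02) = 1 + j0.1 → |·| ≈ 1.005, ∠ ≈ 5.71°
pole (1 + j5·0.0005) = 1 + j0.0025 → |·| ≈ 1, ∠ ≈ 0.14°
|L| = 0.001 · 1.0003 / (1.0308 · 1.005 · 1) ≈ 0.00096558
Gain = 20 log₁₀(0.00096558) ≈ -60.30 dB
∠L = (1.43°) − (14.04° + 5.71° + 0.14°) = -18.46°

At ω = 2000 rad/s:
zero (1 + j2000·0.005) = 1 + j10 → |·| ≈ 10.05, ∠ ≈ 84.29°
pole (1 + j2000·0.05) = 1 + j100 → |·| ≈ 100, ∠ ≈ 89.43°
pole (1 + j2000·0.02) = 1 + j40 → |·| ≈ 40.012, ∠ ≈ 88.57°
pole (1 + j2000·0.0005) = 1 + j1 → |·| ≈ 1.4142, ∠ ≈ 45.00°
|L| = 0.001 · 10.05 / (100 · 40.012 · 1.4142) ≈ 1.7761e-06
Gain = 20 log₁₀(1.7761e-06) ≈ -115.01 dB
∠L = (84.29°) − (89.43° + 88.57° + 45.00°) = -138.71°

ω = 5: -60.3 dB, -18.5°; ω = 2000: -115.0 dB, -138.7°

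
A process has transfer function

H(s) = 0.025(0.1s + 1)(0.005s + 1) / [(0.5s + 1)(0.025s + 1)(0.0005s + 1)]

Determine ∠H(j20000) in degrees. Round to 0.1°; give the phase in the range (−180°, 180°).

At ω = 20000 rad/s:
zero (1 + j20000·0.1) = 1 + j2000 → |·| ≈ 2000, ∠ ≈ 89.97°
zero (1 + j20000·0.005) = 1 + j100 → |·| ≈ 100, ∠ ≈ 89.43°
pole (1 + j20000·0.5) = 1 + j10000 → |·| ≈ 10000, ∠ ≈ 89.99°
pole (1 + j20000·0.025) = 1 + j500 → |·| ≈ 500, ∠ ≈ 89.89°
pole (1 + j20000·0.0005) = 1 + j10 → |·| ≈ 10.05, ∠ ≈ 84.29°
∠H = (89.97° + 89.43°) − (89.99° + 89.89° + 84.29°) = -84.77°

-84.8°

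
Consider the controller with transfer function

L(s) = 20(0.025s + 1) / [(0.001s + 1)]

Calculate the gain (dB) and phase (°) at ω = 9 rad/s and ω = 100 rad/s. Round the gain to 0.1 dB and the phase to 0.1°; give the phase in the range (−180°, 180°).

At ω = 9 rad/s:
zero (1 + j9·0.025) = 1 + j0.225 → |·| ≈ 1.025, ∠ ≈ 12.68°
pole (1 + j9·0.001) = 1 + j0.009 → |·| ≈ 1, ∠ ≈ 0.52°
|L| = 20 · 1.025 / (1) ≈ 20.5
Gain = 20 log₁₀(20.5) ≈ 26.24 dB
∠L = (12.68°) − (0.52°) = 12.16°

At ω = 100 rad/s:
zero (1 + j100·0.025) = 1 + j2.5 → |·| ≈ 2.6926, ∠ ≈ 68.20°
pole (1 + j100·0.001) = 1 + j0.1 → |·| ≈ 1.005, ∠ ≈ 5.71°
|L| = 20 · 2.6926 / (1.005) ≈ 53.584
Gain = 20 log₁₀(53.584) ≈ 34.58 dB
∠L = (68.20°) − (5.71°) = 62.49°

ω = 9: 26.2 dB, 12.2°; ω = 100: 34.6 dB, 62.5°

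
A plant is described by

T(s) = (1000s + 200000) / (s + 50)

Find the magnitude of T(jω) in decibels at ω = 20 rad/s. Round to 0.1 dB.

71.4 dB

Substitute s = j20:
Numerator: 1000(j20) + 200000 = 200000 + j20000
Denominator: (j20) + 50 = 50 + j20
|N| = √(200000² + 20000²) ≈ 2.01e+05, ∠N ≈ 5.71°
|D| = √(50² + 20²) ≈ 53.852, ∠D ≈ 21.80°
|T| = 2.01e+05 / 53.852 ≈ 3732.5
Gain = 20 log₁₀(3732.5) ≈ 71.44 dB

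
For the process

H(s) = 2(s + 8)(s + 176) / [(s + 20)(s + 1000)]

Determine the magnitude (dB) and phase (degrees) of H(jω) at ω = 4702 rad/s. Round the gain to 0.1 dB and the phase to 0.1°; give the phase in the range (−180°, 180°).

At s = jω = j4702:
zero (s+8): 8 + j4702 → |·| = √(8²+4702²) = √22108868 ≈ 4702, ∠ = arctan(4702/8) ≈ 89.90°
zero (s+176): 176 + j4702 → |·| = √(176²+4702²) = √22139780 ≈ 4705.3, ∠ = arctan(4702/176) ≈ 87.86°
pole (s+20): 20 + j4702 → |·| = √(20²+4702²) = √22109204 ≈ 4702, ∠ = arctan(4702/20) ≈ 89.76°
pole (s+1000): 1000 + j4702 → |·| = √(1000²+4702²) = √23108804 ≈ 4807.2, ∠ = arctan(4702/1000) ≈ 77.99°
|H| = 2 · 2.2124e+07 / 2.2603e+07 ≈ 1.9576
Gain = 20 log₁₀(1.9576) ≈ 5.83 dB
∠H = 177.76° − 167.75° = 10.01°

5.8 dB, 10.0°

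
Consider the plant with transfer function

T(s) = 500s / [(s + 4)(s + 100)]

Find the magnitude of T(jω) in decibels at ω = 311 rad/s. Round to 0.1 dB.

3.7 dB

At s = jω = j311:
zero at origin: s = j311 → |·| = 311, ∠ = 90.00°
pole (s+4): 4 + j311 → |·| = √(4²+311²) = √96737 ≈ 311.03, ∠ = arctan(311/4) ≈ 89.26°
pole (s+100): 100 + j311 → |·| = √(100²+311²) = √106721 ≈ 326.68, ∠ = arctan(311/100) ≈ 72.18°
|T| = 500 · 311 / 1.0161e+05 ≈ 1.5304
Gain = 20 log₁₀(1.5304) ≈ 3.70 dB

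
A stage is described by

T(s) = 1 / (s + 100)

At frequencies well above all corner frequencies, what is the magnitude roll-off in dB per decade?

-20 dB/decade

Each pole contributes −20 dB/decade at high frequency; each zero contributes +20 dB/decade.
Net: 0 zero(s) − 1 pole(s) → -20 dB/decade.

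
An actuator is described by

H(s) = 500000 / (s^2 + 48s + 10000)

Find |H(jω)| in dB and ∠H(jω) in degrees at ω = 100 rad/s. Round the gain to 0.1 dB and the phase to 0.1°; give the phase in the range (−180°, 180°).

40.4 dB, -90.0°

At s = jω = j100:
quadratic: (j100)² + 48·j100 + 10000 = 0 + j4800 → |·| ≈ 4800, ∠ ≈ 90.00°
|H| = 500000 / 4800 ≈ 104.17
Gain = 20 log₁₀(104.17) ≈ 40.35 dB
∠H = 0.00° − 90.00° = -90.00°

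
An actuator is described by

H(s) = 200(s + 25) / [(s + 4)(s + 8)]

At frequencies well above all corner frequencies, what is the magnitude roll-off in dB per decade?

-20 dB/decade

Each pole contributes −20 dB/decade at high frequency; each zero contributes +20 dB/decade.
Net: 1 zero(s) − 2 pole(s) → -20 dB/decade.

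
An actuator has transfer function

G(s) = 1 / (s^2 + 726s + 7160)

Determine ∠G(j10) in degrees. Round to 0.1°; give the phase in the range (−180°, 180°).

Substitute s = j10:
Numerator: 1 = 1 + j0
Denominator: (j10)^2 + 726(j10) + 7160 = 7060 + j7260
|N| = √(1² + 0²) ≈ 1, ∠N ≈ 0.00°
|D| = √(7060² + 7260²) ≈ 10127, ∠D ≈ 45.80°
∠G = 0.00° − 45.80° = -45.80°

-45.8°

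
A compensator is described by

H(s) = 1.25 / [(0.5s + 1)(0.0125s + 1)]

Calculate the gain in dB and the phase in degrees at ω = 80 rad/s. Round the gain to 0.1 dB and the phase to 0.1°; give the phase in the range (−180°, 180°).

-33.1 dB, -133.6°

At ω = 80 rad/s:
pole (1 + j80·0.5) = 1 + j40 → |·| ≈ 40.012, ∠ ≈ 88.57°
pole (1 + j80·0.0125) = 1 + j1 → |·| ≈ 1.4142, ∠ ≈ 45.00°
|H| = 1.25 · 1 / (40.012 · 1.4142) ≈ 0.022091
Gain = 20 log₁₀(0.022091) ≈ -33.12 dB
∠H = (0°) − (88.57° + 45.00°) = -133.57°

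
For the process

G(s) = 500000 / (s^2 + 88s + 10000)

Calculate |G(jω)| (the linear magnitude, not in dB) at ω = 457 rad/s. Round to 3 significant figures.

2.46

At s = jω = j457:
quadratic: (j457)² + 88·j457 + 10000 = -198849 + j40216 → |·| ≈ 2.0287e+05, ∠ ≈ 168.57°
|G| = 500000 / 2.0287e+05 ≈ 2.4646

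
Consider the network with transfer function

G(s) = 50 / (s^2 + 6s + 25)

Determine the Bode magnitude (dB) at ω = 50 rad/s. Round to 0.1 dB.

-34.0 dB

At s = jω = j50:
quadratic: (j50)² + 6·j50 + 25 = -2475 + j300 → |·| ≈ 2493.1, ∠ ≈ 173.09°
|G| = 50 / 2493.1 ≈ 0.020055
Gain = 20 log₁₀(0.020055) ≈ -33.96 dB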